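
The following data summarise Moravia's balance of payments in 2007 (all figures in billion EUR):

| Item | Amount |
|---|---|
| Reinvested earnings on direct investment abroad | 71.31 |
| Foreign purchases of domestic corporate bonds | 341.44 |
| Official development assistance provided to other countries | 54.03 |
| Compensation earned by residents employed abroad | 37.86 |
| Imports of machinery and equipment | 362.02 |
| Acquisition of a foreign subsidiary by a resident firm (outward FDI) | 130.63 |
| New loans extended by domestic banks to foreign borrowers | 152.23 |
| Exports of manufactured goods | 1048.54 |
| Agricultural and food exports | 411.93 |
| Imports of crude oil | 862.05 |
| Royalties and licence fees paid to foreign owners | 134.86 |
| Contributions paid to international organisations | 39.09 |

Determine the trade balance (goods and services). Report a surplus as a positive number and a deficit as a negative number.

Goods: -362.02 + 411.93 + 1048.54 - 862.05 = 236.40
Services: -134.86
Trade balance = 236.40 + (-134.86) = 101.54
(Excluded from the trade balance — primary income: reinvested earnings on direct investment abroad 71.31, compensation earned by residents employed abroad 37.86; financial account: foreign purchases of domestic corporate bonds 341.44, acquisition of a foreign subsidiary by a resident firm (outward FDI) 130.63, new loans extended by domestic banks to foreign borrowers 152.23; secondary income: official development assistance provided to other countries 54.03, contributions paid to international organisations 39.09.)

101.54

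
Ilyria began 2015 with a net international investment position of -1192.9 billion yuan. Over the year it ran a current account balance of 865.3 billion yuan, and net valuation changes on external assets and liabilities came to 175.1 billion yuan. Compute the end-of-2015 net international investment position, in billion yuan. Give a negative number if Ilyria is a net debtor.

Change in NIIP = current account + net valuation change = 865.3 + 175.1 = 1040.4
End-of-year NIIP = -1192.9 + 1040.4 = -152.5

-152.5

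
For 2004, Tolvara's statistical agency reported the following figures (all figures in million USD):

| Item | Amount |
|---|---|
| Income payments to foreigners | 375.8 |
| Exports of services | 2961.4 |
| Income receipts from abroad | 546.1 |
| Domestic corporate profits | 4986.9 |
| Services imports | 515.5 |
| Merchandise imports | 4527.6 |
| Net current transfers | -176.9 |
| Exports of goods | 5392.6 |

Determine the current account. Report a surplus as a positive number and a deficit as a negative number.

3304.3

Goods balance = 5392.6 - 4527.6 = 865.0
Services balance = 2961.4 - 515.5 = 2445.9
Trade balance (goods + services) = 865.0 + 2445.9 = 3310.9
Net primary income = 546.1 - 375.8 = 170.3
Net secondary income = -176.9
Current account = 3310.9 + 170.3 + (-176.9) = 3304.3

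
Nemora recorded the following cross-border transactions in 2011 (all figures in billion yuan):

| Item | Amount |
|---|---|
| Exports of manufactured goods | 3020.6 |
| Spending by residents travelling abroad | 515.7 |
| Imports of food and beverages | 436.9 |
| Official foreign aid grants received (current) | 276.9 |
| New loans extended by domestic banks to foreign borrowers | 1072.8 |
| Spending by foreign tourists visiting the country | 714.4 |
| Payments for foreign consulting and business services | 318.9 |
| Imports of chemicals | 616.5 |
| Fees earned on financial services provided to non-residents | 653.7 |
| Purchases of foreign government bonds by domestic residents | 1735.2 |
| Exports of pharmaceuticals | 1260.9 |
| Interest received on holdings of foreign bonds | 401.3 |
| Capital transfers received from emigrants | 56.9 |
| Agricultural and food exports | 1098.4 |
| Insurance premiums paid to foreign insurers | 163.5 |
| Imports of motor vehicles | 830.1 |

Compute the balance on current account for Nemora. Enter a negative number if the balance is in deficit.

4544.6

Goods: -830.1 + 1260.9 + 1098.4 - 616.5 - 436.9 + 3020.6 = 3496.4
Services: -318.9 - 515.7 - 163.5 + 653.7 + 714.4 = 370.0
Primary income: 401.3
Secondary income: 276.9
Current account = 3496.4 + 370.0 + 401.3 + 276.9 = 4544.6
(Excluded from the current account — financial account: new loans extended by domestic banks to foreign borrowers 1072.8, purchases of foreign government bonds by domestic residents 1735.2; capital account: capital transfers received from emigrants 56.9.)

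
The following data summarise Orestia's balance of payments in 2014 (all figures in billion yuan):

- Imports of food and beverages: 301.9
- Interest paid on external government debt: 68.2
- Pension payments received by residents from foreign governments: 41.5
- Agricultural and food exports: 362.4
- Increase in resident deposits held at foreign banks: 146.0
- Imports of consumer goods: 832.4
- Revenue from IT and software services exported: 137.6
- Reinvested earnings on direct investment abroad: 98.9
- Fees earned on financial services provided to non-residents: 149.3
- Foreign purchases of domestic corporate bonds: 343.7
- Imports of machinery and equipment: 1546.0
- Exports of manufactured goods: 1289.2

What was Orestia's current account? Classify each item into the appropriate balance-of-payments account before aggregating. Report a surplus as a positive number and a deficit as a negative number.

Goods: -1546.0 - 832.4 - 301.9 + 362.4 + 1289.2 = -1028.7
Services: 137.6 + 149.3 = 286.9
Primary income: -68.2 + 98.9 = 30.7
Secondary income: 41.5
Current account = (-1028.7) + 286.9 + 30.7 + 41.5 = -669.6
(Excluded from the current account — financial account: increase in resident deposits held at foreign banks 146.0, foreign purchases of domestic corporate bonds 343.7.)

-669.6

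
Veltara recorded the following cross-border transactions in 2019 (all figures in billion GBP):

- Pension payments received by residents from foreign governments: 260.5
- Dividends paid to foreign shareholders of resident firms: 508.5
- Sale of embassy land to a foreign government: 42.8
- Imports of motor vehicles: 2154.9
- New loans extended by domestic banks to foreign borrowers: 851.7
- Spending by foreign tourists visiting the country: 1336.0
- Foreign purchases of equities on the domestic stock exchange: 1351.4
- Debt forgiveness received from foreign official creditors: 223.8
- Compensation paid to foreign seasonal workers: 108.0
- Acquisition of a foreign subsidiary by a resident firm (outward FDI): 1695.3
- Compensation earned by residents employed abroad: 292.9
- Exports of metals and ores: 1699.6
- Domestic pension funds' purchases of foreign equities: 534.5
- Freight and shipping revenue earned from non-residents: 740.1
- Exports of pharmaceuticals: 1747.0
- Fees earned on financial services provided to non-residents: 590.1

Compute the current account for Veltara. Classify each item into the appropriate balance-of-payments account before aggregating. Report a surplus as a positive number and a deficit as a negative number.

3894.8

Goods: -2154.9 + 1699.6 + 1747.0 = 1291.7
Services: 740.1 + 1336.0 + 590.1 = 2666.2
Primary income: 292.9 - 108.0 - 508.5 = -323.6
Secondary income: 260.5
Current account = 1291.7 + 2666.2 + (-323.6) + 260.5 = 3894.8
(Excluded from the current account — capital account: sale of embassy land to a foreign government 42.8, debt forgiveness received from foreign official creditors 223.8; financial account: new loans extended by domestic banks to foreign borrowers 851.7, foreign purchases of equities on the domestic stock exchange 1351.4, acquisition of a foreign subsidiary by a resident firm (outward FDI) 1695.3, domestic pension funds' purchases of foreign equities 534.5.)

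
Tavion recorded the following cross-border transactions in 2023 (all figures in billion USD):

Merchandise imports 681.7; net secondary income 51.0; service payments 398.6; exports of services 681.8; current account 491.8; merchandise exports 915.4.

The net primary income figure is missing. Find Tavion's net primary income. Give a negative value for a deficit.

Current account = goods balance + services balance + net primary income + net secondary income
Sum of the known components = 567.9
Net primary income = CA - (known components) = 491.8 - 567.9 = -76.1

-76.1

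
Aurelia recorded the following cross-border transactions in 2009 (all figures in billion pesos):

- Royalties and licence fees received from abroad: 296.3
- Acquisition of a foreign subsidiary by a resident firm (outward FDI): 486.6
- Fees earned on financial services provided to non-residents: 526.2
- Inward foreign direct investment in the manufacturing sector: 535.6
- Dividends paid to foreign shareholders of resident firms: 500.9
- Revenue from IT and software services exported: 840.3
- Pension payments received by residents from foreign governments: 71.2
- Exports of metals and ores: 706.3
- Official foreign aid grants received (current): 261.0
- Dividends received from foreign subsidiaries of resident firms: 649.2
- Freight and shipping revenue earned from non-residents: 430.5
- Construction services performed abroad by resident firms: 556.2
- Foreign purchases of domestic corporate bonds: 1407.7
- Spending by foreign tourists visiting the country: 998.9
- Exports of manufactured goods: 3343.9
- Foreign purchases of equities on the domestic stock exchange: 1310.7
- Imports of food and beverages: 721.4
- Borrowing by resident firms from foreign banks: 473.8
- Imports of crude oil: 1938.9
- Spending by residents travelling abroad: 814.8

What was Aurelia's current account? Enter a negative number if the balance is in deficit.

4704.0

Goods: 706.3 + 3343.9 - 721.4 - 1938.9 = 1389.9
Services: 840.3 + 296.3 + 998.9 + 526.2 + 556.2 - 814.8 + 430.5 = 2833.6
Primary income: -500.9 + 649.2 = 148.3
Secondary income: 261.0 + 71.2 = 332.2
Current account = 1389.9 + 2833.6 + 148.3 + 332.2 = 4704.0
(Excluded from the current account — financial account: acquisition of a foreign subsidiary by a resident firm (outward FDI) 486.6, inward foreign direct investment in the manufacturing sector 535.6, foreign purchases of domestic corporate bonds 1407.7, foreign purchases of equities on the domestic stock exchange 1310.7, borrowing by resident firms from foreign banks 473.8.)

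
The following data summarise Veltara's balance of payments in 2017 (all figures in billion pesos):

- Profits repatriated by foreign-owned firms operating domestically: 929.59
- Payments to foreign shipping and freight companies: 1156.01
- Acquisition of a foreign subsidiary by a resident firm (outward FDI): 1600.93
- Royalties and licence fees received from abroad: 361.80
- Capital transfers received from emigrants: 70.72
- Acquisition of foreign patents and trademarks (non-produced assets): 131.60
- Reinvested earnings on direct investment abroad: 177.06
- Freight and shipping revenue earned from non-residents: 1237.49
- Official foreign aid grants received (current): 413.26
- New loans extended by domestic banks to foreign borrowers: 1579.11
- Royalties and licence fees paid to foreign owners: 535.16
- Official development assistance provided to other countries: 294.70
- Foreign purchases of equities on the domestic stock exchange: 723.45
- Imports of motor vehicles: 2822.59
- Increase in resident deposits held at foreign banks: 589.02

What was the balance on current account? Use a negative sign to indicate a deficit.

-3548.44

Goods: -2822.59
Services: 1237.49 - 535.16 - 1156.01 + 361.80 = -91.88
Primary income: 177.06 - 929.59 = -752.53
Secondary income: -294.70 + 413.26 = 118.56
Current account = (-2822.59) + (-91.88) + (-752.53) + 118.56 = -3548.44
(Excluded from the current account — financial account: acquisition of a foreign subsidiary by a resident firm (outward FDI) 1600.93, new loans extended by domestic banks to foreign borrowers 1579.11, foreign purchases of equities on the domestic stock exchange 723.45, increase in resident deposits held at foreign banks 589.02; capital account: capital transfers received from emigrants 70.72, acquisition of foreign patents and trademarks (non-produced assets) 131.60.)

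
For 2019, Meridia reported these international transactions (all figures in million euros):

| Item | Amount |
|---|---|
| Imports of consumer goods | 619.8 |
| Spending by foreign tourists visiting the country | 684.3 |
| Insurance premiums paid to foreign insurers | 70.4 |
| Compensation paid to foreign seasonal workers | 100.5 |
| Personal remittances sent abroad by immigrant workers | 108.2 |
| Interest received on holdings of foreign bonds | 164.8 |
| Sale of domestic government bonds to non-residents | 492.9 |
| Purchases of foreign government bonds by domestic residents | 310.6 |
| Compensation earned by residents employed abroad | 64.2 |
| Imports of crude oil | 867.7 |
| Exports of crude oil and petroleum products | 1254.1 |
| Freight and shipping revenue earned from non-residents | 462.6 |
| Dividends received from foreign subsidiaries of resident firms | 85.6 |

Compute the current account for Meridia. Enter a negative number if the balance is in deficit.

Goods: 1254.1 - 619.8 - 867.7 = -233.4
Services: 684.3 + 462.6 - 70.4 = 1076.5
Primary income: 85.6 + 164.8 - 100.5 + 64.2 = 214.1
Secondary income: -108.2
Current account = (-233.4) + 1076.5 + 214.1 + (-108.2) = 949.0
(Excluded from the current account — financial account: sale of domestic government bonds to non-residents 492.9, purchases of foreign government bonds by domestic residents 310.6.)

949.0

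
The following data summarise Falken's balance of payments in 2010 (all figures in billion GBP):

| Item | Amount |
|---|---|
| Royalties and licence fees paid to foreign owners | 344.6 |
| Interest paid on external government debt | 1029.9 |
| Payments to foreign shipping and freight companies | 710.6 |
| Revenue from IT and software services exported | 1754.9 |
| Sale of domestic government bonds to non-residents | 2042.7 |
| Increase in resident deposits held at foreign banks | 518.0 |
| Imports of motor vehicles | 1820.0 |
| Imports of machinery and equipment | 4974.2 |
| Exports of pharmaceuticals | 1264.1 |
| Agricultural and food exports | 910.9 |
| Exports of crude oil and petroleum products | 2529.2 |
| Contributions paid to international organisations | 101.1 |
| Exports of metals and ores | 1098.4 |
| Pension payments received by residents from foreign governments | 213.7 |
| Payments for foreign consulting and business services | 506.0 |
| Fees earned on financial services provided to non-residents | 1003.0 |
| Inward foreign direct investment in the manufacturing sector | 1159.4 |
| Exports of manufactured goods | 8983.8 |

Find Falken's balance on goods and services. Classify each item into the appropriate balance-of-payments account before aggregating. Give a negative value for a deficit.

9188.9

Goods: 1098.4 - 4974.2 - 1820.0 + 1264.1 + 910.9 + 8983.8 + 2529.2 = 7992.2
Services: -710.6 - 344.6 + 1003.0 + 1754.9 - 506.0 = 1196.7
Trade balance = 7992.2 + 1196.7 = 9188.9
(Excluded from the trade balance — primary income: interest paid on external government debt 1029.9; financial account: sale of domestic government bonds to non-residents 2042.7, increase in resident deposits held at foreign banks 518.0, inward foreign direct investment in the manufacturing sector 1159.4; secondary income: contributions paid to international organisations 101.1, pension payments received by residents from foreign governments 213.7.)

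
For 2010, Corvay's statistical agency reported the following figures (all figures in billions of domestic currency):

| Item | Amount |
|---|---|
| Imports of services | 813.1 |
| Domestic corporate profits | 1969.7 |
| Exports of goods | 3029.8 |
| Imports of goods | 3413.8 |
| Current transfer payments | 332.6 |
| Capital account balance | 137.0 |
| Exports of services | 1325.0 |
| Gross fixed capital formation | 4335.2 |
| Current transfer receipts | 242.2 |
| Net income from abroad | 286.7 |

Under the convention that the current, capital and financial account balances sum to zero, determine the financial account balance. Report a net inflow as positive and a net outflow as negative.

-461.2

Goods balance = 3029.8 - 3413.8 = -384.0
Services balance = 1325.0 - 813.1 = 511.9
Trade balance (goods + services) = -384.0 + 511.9 = 127.9
Net primary income = 286.7
Net secondary income = 242.2 - 332.6 = -90.4
Current account = 127.9 + 286.7 + (-90.4) = 324.2
Financial account = -(324.2 + 137.0) = -461.2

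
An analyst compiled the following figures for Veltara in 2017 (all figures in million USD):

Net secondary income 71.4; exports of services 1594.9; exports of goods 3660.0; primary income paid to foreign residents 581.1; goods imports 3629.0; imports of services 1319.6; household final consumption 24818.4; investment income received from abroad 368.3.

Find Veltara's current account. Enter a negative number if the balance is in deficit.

Goods balance = 3660.0 - 3629.0 = 31.0
Services balance = 1594.9 - 1319.6 = 275.3
Trade balance (goods + services) = 31.0 + 275.3 = 306.3
Net primary income = 368.3 - 581.1 = -212.8
Net secondary income = 71.4
Current account = 306.3 + (-212.8) + 71.4 = 164.9

164.9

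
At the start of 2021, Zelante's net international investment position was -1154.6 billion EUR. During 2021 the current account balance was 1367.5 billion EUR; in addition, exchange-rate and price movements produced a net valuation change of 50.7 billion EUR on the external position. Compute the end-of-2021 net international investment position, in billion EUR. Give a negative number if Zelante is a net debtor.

263.6

Change in NIIP = current account + net valuation change = 1367.5 + 50.7 = 1418.2
End-of-year NIIP = -1154.6 + 1418.2 = 263.6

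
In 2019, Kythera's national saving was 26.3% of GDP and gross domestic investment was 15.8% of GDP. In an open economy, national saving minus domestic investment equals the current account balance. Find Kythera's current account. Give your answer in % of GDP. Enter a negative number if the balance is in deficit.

10.5

CA = S - I = 26.3 - 15.8 = 10.5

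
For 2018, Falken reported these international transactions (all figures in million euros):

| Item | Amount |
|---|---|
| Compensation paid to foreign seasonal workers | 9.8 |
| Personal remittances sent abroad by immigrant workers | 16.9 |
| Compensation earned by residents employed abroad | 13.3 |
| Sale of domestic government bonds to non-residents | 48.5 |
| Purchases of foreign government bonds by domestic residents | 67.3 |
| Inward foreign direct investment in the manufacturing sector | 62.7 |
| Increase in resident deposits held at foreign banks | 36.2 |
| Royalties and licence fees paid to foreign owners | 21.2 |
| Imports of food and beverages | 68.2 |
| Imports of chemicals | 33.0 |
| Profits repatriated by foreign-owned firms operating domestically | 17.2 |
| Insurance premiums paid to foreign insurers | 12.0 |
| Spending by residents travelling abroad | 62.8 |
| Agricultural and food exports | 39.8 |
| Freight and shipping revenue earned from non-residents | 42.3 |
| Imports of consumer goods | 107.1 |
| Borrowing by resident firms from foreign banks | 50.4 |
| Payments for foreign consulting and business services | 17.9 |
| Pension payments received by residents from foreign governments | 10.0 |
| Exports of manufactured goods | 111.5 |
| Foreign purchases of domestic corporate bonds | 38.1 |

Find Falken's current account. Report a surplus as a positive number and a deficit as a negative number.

-149.2

Goods: -68.2 - 33.0 + 111.5 + 39.8 - 107.1 = -57.0
Services: -62.8 - 12.0 - 17.9 + 42.3 - 21.2 = -71.6
Primary income: -17.2 + 13.3 - 9.8 = -13.7
Secondary income: -16.9 + 10.0 = -6.9
Current account = (-57.0) + (-71.6) + (-13.7) + (-6.9) = -149.2
(Excluded from the current account — financial account: sale of domestic government bonds to non-residents 48.5, purchases of foreign government bonds by domestic residents 67.3, inward foreign direct investment in the manufacturing sector 62.7, increase in resident deposits held at foreign banks 36.2, borrowing by resident firms from foreign banks 50.4, foreign purchases of domestic corporate bonds 38.1.)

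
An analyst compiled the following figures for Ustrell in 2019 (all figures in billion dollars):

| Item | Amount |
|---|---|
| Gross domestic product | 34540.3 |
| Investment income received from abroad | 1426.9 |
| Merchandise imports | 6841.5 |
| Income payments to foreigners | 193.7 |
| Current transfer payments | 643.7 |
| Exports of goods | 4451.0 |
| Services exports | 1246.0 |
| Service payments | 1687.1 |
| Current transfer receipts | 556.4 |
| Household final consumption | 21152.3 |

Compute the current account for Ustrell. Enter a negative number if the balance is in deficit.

Goods balance = 4451.0 - 6841.5 = -2390.5
Services balance = 1246.0 - 1687.1 = -441.1
Trade balance (goods + services) = -2390.5 + (-441.1) = -2831.6
Net primary income = 1426.9 - 193.7 = 1233.2
Net secondary income = 556.4 - 643.7 = -87.3
Current account = -2831.6 + 1233.2 + (-87.3) = -1685.7

-1685.7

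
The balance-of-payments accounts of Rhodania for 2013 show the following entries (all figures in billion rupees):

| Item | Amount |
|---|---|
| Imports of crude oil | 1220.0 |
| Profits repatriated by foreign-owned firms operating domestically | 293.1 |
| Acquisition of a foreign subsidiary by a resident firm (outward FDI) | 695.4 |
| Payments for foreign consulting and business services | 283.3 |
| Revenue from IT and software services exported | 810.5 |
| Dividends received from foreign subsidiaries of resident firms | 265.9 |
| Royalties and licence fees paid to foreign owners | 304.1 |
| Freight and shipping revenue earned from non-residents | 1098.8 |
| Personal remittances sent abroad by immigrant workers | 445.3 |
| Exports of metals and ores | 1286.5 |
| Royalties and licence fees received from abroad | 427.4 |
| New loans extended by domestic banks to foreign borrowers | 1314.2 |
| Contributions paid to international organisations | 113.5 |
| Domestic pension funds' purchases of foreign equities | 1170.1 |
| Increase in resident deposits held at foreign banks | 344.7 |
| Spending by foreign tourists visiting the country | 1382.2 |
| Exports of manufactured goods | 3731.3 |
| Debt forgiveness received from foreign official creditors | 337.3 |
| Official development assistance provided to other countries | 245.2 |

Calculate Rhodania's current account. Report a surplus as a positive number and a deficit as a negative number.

Goods: -1220.0 + 3731.3 + 1286.5 = 3797.8
Services: 1382.2 - 304.1 + 1098.8 - 283.3 + 810.5 + 427.4 = 3131.5
Primary income: -293.1 + 265.9 = -27.2
Secondary income: -245.2 - 113.5 - 445.3 = -804.0
Current account = 3797.8 + 3131.5 + (-27.2) + (-804.0) = 6098.1
(Excluded from the current account — financial account: acquisition of a foreign subsidiary by a resident firm (outward FDI) 695.4, new loans extended by domestic banks to foreign borrowers 1314.2, domestic pension funds' purchases of foreign equities 1170.1, increase in resident deposits held at foreign banks 344.7; capital account: debt forgiveness received from foreign official creditors 337.3.)

6098.1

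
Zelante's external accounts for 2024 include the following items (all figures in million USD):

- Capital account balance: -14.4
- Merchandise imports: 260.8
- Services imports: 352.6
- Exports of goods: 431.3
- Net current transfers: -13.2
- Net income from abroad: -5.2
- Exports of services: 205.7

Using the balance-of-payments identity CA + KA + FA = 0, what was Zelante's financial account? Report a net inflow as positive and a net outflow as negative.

Goods balance = 431.3 - 260.8 = 170.5
Services balance = 205.7 - 352.6 = -146.9
Trade balance (goods + services) = 170.5 + (-146.9) = 23.6
Net primary income = -5.2
Net secondary income = -13.2
Current account = 23.6 + (-5.2) + (-13.2) = 5.2
Financial account = -(5.2 + (-14.4)) = 9.2

9.2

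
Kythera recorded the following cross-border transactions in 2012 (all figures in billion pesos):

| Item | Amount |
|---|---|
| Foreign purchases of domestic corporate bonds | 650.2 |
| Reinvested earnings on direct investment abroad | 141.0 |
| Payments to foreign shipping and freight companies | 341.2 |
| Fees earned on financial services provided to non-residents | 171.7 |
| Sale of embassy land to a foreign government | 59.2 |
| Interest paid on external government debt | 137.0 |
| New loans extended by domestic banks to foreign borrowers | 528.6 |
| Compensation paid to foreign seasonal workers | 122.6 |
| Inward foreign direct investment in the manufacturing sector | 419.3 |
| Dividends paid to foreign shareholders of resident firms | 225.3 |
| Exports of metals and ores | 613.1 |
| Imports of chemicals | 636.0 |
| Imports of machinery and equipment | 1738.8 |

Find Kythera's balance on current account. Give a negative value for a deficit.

-2275.1

Goods: -636.0 - 1738.8 + 613.1 = -1761.7
Services: -341.2 + 171.7 = -169.5
Primary income: 141.0 - 137.0 - 122.6 - 225.3 = -343.9
Current account = (-1761.7) + (-169.5) + (-343.9) = -2275.1
(Excluded from the current account — financial account: foreign purchases of domestic corporate bonds 650.2, new loans extended by domestic banks to foreign borrowers 528.6, inward foreign direct investment in the manufacturing sector 419.3; capital account: sale of embassy land to a foreign government 59.2.)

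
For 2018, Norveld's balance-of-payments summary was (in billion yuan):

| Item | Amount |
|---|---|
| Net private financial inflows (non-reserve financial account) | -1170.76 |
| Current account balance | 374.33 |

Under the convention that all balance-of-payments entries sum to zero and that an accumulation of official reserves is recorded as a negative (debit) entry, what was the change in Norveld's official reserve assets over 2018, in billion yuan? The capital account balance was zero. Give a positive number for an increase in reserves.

Official reserve transactions balance = -(374.33 + (-1170.76)) = 796.43
An accumulation of reserves is recorded as a debit (negative entry), so the change in the stock of reserves is the negative of that balance.
Change in official reserves = -(796.43) = -796.43

-796.43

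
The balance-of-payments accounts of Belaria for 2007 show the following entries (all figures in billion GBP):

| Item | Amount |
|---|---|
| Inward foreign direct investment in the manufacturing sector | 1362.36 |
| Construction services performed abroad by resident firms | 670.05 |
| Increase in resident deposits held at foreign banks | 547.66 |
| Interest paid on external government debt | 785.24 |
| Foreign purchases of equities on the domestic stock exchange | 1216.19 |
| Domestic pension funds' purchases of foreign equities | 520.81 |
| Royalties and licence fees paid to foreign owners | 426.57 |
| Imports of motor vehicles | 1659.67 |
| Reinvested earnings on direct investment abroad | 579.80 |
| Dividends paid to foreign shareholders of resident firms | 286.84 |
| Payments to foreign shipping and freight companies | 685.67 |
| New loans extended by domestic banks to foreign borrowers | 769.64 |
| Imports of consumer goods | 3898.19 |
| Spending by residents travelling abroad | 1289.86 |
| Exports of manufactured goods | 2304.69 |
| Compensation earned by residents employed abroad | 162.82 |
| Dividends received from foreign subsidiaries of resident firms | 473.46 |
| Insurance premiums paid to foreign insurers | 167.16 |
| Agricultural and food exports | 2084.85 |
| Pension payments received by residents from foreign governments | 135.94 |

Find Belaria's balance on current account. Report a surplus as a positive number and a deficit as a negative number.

-2787.59

Goods: -1659.67 - 3898.19 + 2084.85 + 2304.69 = -1168.32
Services: -685.67 + 670.05 - 426.57 - 167.16 - 1289.86 = -1899.21
Primary income: 473.46 - 286.84 + 162.82 - 785.24 + 579.80 = 144.00
Secondary income: 135.94
Current account = (-1168.32) + (-1899.21) + 144.00 + 135.94 = -2787.59
(Excluded from the current account — financial account: inward foreign direct investment in the manufacturing sector 1362.36, increase in resident deposits held at foreign banks 547.66, foreign purchases of equities on the domestic stock exchange 1216.19, domestic pension funds' purchases of foreign equities 520.81, new loans extended by domestic banks to foreign borrowers 769.64.)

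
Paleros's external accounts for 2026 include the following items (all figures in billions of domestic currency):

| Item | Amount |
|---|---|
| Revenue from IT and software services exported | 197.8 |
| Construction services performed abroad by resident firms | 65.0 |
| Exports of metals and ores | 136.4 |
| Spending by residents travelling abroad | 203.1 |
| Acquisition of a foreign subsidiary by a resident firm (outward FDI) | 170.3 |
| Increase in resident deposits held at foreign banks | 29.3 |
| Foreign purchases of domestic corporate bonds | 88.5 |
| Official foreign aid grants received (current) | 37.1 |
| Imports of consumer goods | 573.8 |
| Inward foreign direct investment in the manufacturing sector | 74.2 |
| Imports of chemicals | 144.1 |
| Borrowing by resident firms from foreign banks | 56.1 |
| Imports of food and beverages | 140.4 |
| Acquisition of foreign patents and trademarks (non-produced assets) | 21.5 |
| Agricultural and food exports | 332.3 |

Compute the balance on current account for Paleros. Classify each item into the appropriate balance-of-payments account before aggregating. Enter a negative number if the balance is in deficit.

-292.8

Goods: -140.4 + 332.3 + 136.4 - 573.8 - 144.1 = -389.6
Services: 65.0 + 197.8 - 203.1 = 59.7
Secondary income: 37.1
Current account = (-389.6) + 59.7 + 37.1 = -292.8
(Excluded from the current account — financial account: acquisition of a foreign subsidiary by a resident firm (outward FDI) 170.3, increase in resident deposits held at foreign banks 29.3, foreign purchases of domestic corporate bonds 88.5, inward foreign direct investment in the manufacturing sector 74.2, borrowing by resident firms from foreign banks 56.1; capital account: acquisition of foreign patents and trademarks (non-produced assets) 21.5.)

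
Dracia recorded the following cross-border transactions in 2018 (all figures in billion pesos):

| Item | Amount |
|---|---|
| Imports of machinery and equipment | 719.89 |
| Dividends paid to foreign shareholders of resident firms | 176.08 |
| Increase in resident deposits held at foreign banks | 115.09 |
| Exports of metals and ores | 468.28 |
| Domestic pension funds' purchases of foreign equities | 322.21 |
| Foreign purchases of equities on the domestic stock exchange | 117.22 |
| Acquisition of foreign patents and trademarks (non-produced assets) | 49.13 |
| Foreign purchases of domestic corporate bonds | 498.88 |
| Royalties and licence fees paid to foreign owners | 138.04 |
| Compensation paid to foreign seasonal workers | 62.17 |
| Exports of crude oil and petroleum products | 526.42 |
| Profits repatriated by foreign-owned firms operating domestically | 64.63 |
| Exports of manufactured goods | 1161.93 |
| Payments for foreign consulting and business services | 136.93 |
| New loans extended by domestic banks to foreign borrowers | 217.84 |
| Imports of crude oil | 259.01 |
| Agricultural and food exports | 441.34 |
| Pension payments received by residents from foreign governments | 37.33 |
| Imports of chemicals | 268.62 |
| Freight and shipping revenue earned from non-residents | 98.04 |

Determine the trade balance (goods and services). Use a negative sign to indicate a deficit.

Goods: 526.42 - 268.62 - 259.01 + 468.28 + 1161.93 + 441.34 - 719.89 = 1350.45
Services: 98.04 - 138.04 - 136.93 = -176.93
Trade balance = 1350.45 + (-176.93) = 1173.52
(Excluded from the trade balance — primary income: dividends paid to foreign shareholders of resident firms 176.08, compensation paid to foreign seasonal workers 62.17, profits repatriated by foreign-owned firms operating domestically 64.63; financial account: increase in resident deposits held at foreign banks 115.09, domestic pension funds' purchases of foreign equities 322.21, foreign purchases of equities on the domestic stock exchange 117.22, foreign purchases of domestic corporate bonds 498.88, new loans extended by domestic banks to foreign borrowers 217.84; capital account: acquisition of foreign patents and trademarks (non-produced assets) 49.13; secondary income: pension payments received by residents from foreign governments 37.33.)

1173.52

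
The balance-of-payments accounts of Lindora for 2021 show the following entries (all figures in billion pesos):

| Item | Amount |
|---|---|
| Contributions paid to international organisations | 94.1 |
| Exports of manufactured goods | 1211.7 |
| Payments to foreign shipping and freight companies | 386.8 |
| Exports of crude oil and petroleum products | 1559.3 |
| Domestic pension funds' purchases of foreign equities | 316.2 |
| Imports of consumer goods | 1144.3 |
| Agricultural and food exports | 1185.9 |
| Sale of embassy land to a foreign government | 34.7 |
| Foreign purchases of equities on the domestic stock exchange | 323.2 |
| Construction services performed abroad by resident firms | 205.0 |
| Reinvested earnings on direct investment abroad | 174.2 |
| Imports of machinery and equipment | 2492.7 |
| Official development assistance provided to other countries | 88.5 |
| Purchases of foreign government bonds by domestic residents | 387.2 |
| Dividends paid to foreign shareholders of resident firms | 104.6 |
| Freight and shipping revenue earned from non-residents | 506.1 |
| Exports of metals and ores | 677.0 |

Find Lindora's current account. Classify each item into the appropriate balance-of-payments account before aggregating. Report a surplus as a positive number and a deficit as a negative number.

1208.2

Goods: -2492.7 - 1144.3 + 1211.7 + 677.0 + 1559.3 + 1185.9 = 996.9
Services: 205.0 + 506.1 - 386.8 = 324.3
Primary income: -104.6 + 174.2 = 69.6
Secondary income: -94.1 - 88.5 = -182.6
Current account = 996.9 + 324.3 + 69.6 + (-182.6) = 1208.2
(Excluded from the current account — financial account: domestic pension funds' purchases of foreign equities 316.2, foreign purchases of equities on the domestic stock exchange 323.2, purchases of foreign government bonds by domestic residents 387.2; capital account: sale of embassy land to a foreign government 34.7.)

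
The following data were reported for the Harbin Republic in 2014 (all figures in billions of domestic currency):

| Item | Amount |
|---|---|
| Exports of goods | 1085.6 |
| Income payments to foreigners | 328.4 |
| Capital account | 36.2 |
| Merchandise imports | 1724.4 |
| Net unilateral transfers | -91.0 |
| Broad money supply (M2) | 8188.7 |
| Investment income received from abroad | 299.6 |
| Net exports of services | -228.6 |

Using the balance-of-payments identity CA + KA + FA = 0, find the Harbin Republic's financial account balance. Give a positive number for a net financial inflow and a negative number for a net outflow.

Goods balance = 1085.6 - 1724.4 = -638.8
Services balance = -228.6
Trade balance (goods + services) = -638.8 + (-228.6) = -867.4
Net primary income = 299.6 - 328.4 = -28.8
Net secondary income = -91.0
Current account = -867.4 + (-28.8) + (-91.0) = -987.2
Financial account = -(-987.2 + 36.2) = 951.0

951.0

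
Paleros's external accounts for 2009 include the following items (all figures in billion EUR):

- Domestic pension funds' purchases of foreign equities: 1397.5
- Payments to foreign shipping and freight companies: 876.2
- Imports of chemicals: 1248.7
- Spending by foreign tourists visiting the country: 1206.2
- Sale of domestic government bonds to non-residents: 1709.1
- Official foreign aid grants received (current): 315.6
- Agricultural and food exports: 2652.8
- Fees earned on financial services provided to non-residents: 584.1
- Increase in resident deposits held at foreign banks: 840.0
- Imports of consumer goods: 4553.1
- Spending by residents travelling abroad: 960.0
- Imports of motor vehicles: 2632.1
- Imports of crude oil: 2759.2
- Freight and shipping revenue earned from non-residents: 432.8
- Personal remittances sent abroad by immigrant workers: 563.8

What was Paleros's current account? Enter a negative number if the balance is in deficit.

Goods: -2759.2 - 2632.1 + 2652.8 - 1248.7 - 4553.1 = -8540.3
Services: 432.8 - 960.0 + 1206.2 + 584.1 - 876.2 = 386.9
Secondary income: -563.8 + 315.6 = -248.2
Current account = (-8540.3) + 386.9 + (-248.2) = -8401.6
(Excluded from the current account — financial account: domestic pension funds' purchases of foreign equities 1397.5, sale of domestic government bonds to non-residents 1709.1, increase in resident deposits held at foreign banks 840.0.)

-8401.6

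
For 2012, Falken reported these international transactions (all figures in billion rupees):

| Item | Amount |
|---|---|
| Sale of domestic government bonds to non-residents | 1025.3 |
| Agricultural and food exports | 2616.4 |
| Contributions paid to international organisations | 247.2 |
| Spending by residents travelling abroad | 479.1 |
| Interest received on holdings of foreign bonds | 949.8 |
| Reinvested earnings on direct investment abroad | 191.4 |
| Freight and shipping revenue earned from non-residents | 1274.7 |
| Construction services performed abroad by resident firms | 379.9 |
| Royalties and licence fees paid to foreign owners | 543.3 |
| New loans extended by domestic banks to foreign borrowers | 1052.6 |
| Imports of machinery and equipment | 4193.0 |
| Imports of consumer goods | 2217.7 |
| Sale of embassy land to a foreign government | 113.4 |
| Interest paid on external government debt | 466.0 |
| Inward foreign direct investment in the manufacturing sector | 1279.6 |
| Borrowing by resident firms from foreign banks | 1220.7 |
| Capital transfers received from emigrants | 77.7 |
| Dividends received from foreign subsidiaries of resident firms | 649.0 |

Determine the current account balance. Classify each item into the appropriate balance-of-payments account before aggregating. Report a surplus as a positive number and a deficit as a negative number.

Goods: -2217.7 - 4193.0 + 2616.4 = -3794.3
Services: -543.3 + 379.9 + 1274.7 - 479.1 = 632.2
Primary income: -466.0 + 191.4 + 649.0 + 949.8 = 1324.2
Secondary income: -247.2
Current account = (-3794.3) + 632.2 + 1324.2 + (-247.2) = -2085.1
(Excluded from the current account — financial account: sale of domestic government bonds to non-residents 1025.3, new loans extended by domestic banks to foreign borrowers 1052.6, inward foreign direct investment in the manufacturing sector 1279.6, borrowing by resident firms from foreign banks 1220.7; capital account: sale of embassy land to a foreign government 113.4, capital transfers received from emigrants 77.7.)

-2085.1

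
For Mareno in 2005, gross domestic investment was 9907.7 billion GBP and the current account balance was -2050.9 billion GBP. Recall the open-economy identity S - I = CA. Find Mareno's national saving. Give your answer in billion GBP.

S = I + CA = 9907.7 + (-2050.9) = 7856.8

7856.8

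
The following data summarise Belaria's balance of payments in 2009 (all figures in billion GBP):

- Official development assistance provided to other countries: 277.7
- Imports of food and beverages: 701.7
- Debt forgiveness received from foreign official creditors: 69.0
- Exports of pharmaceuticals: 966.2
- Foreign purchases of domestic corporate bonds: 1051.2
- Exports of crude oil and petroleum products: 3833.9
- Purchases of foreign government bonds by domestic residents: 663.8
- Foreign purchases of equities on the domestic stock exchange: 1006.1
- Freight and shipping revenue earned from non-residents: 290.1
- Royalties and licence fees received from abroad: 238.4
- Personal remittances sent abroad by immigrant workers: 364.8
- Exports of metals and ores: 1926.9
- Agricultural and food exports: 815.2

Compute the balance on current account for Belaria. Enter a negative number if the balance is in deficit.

Goods: 1926.9 + 815.2 + 3833.9 + 966.2 - 701.7 = 6840.5
Services: 238.4 + 290.1 = 528.5
Secondary income: -364.8 - 277.7 = -642.5
Current account = 6840.5 + 528.5 + (-642.5) = 6726.5
(Excluded from the current account — capital account: debt forgiveness received from foreign official creditors 69.0; financial account: foreign purchases of domestic corporate bonds 1051.2, purchases of foreign government bonds by domestic residents 663.8, foreign purchases of equities on the domestic stock exchange 1006.1.)

6726.5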